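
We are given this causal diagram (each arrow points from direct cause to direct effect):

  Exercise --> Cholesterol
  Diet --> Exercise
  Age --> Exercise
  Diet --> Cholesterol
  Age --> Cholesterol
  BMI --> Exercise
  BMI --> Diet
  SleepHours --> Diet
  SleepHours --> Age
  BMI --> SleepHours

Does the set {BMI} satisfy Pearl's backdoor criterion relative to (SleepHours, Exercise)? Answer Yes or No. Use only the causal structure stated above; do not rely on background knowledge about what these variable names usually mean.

Yes

Backdoor paths from SleepHours to Exercise (paths whose first edge points into SleepHours):
  P1: SleepHours <- BMI -> Diet -> Exercise
  P2: SleepHours <- BMI -> Diet -> Cholesterol <- Age -> Exercise
  P3: SleepHours <- BMI -> Diet -> Cholesterol <- Exercise
  P4: SleepHours <- BMI -> Exercise
Condition 1 (no descendant of SleepHours in the set): holds — descendants of SleepHours are {Age, Cholesterol, Diet, Exercise}; none are in {BMI}.
Condition 2 (every backdoor path blocked by {BMI}):
  P1: blocked at fork node BMI ∈ conditioning set.
  P2: blocked at fork node BMI ∈ conditioning set.
  P3: blocked at fork node BMI ∈ conditioning set.
  P4: blocked at fork node BMI ∈ conditioning set.
{BMI} satisfies the backdoor criterion.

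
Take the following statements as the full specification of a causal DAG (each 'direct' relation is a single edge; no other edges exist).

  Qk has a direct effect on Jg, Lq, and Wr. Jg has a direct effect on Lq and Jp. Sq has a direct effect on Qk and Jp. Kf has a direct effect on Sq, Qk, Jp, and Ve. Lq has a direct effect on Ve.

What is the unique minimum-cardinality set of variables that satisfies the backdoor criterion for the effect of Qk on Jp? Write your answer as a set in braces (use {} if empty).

Variables eligible for adjustment (non-descendants of Qk, excluding Qk and Jp): {Kf, Sq}.
Backdoor paths from Qk to Jp:
  P1: Qk <- Kf -> Sq -> Jp
  P2: Qk <- Kf -> Ve <- Lq <- Jg -> Jp
  P3: Qk <- Kf -> Jp
  P4: Qk <- Sq <- Kf -> Ve <- Lq <- Jg -> Jp
  P5: Qk <- Sq <- Kf -> Jp
  P6: Qk <- Sq -> Jp
The empty set is not sufficient: P1 (Qk <- Kf -> Sq -> Jp) has no collider blocking it and no conditioned non-collider, so it is open.
Try {Kf, Sq}:
  P1: blocked at fork node Kf ∈ conditioning set.
  P2: blocked at fork node Kf ∈ conditioning set.
  P3: blocked at fork node Kf ∈ conditioning set.
  P4: blocked at chain node Sq ∈ conditioning set.
  P5: blocked at chain node Sq ∈ conditioning set.
  P6: blocked at fork node Sq ∈ conditioning set.
{Kf, Sq} contains no descendant of Qk and blocks every backdoor path.
Every element of {Kf, Sq} is needed (dropping Kf leaves P3 open; dropping Sq leaves P6 open), so no proper subset is valid.
Among all size-2 subsets of the eligible variables, only {Kf, Sq} blocks every backdoor path, so it is the unique smallest valid adjustment set.

{Kf, Sq}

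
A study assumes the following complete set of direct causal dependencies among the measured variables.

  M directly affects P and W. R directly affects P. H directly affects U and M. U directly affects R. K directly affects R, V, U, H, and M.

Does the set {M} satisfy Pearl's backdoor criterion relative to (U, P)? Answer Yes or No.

No

Backdoor paths from U to P (paths whose first edge points into U):
  P1: U <- K -> H -> M -> P
  P2: U <- K -> M -> P
  P3: U <- K -> R -> P
  P4: U <- H <- K -> M -> P
  P5: U <- H <- K -> R -> P
  P6: U <- H -> M <- K -> R -> P
  P7: U <- H -> M -> P
Condition 1 (no descendant of U in the set): holds — descendants of U are {P, R}; none are in {M}.
Condition 2 (every backdoor path blocked by {M}):
  P1: blocked at chain node M ∈ conditioning set.
  P2: blocked at chain node M ∈ conditioning set.
  P3: open — no interior node is in the conditioning set.
  P4: blocked at chain node M ∈ conditioning set.
  P5: open — no interior node is in the conditioning set.
  P6: open — collider(s) M are conditioned on (or have a conditioned descendant) and no non-collider on the path is in the set.
  P7: blocked at chain node M ∈ conditioning set.
{M} does not satisfy the backdoor criterion.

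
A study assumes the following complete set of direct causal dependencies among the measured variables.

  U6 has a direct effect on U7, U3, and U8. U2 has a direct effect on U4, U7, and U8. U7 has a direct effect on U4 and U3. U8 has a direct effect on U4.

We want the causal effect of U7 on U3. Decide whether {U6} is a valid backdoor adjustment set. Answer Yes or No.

Yes

Backdoor paths from U7 to U3 (paths whose first edge points into U7):
  P1: U7 <- U6 -> U3
  P2: U7 <- U2 -> U8 <- U6 -> U3
  P3: U7 <- U2 -> U4 <- U8 <- U6 -> U3
Condition 1 (no descendant of U7 in the set): holds — descendants of U7 are {U3, U4}; none are in {U6}.
Condition 2 (every backdoor path blocked by {U6}):
  P1: blocked at fork node U6 ∈ conditioning set.
  P2: blocked at collider U8 (neither it nor any descendant is in the conditioning set).
  P3: blocked at collider U4 (neither it nor any descendant is in the conditioning set).
{U6} satisfies the backdoor criterion.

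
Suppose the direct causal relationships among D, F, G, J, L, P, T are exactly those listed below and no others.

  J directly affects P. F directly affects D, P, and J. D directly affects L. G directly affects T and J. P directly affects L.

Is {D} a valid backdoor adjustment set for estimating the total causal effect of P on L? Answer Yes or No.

Backdoor paths from P to L (paths whose first edge points into P):
  P1: P <- F -> D -> L
  P2: P <- J <- F -> D -> L
Condition 1 (no descendant of P in the set): holds — descendants of P are {L}; none are in {D}.
Condition 2 (every backdoor path blocked by {D}):
  P1: blocked at chain node D ∈ conditioning set.
  P2: blocked at chain node D ∈ conditioning set.
{D} satisfies the backdoor criterion.

Yes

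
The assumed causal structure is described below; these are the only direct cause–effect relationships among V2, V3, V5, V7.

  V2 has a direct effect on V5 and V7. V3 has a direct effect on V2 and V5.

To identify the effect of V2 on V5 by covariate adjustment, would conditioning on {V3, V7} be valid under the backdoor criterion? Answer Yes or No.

No

Backdoor paths from V2 to V5 (paths whose first edge points into V2):
  P1: V2 <- V3 -> V5
Condition 1 (no descendant of V2 in the set): FAILS — V7 is a descendant of V2.
Condition 2 (every backdoor path blocked by {V3, V7}):
  P1: blocked at fork node V3 ∈ conditioning set.
{V3, V7} does not satisfy the backdoor criterion.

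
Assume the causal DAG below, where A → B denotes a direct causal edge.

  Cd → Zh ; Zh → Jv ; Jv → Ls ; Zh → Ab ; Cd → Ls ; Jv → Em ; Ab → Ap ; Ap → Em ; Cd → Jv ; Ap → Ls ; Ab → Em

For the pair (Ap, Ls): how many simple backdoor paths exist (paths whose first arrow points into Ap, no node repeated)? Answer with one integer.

7

A backdoor path from Ap to Ls is any simple undirected path whose first edge points into Ap (i.e. leaves Ap via a parent).
Parents of Ap: {Ab}.
Enumerating:
  P1: Ap <- Ab <- Zh <- Cd -> Jv -> Ls
  P2: Ap <- Ab <- Zh <- Cd -> Ls
  P3: Ap <- Ab <- Zh -> Jv <- Cd -> Ls
  P4: Ap <- Ab <- Zh -> Jv -> Ls
  P5: Ap <- Ab -> Em <- Jv <- Cd -> Ls
  P6: Ap <- Ab -> Em <- Jv <- Zh <- Cd -> Ls
  P7: Ap <- Ab -> Em <- Jv -> Ls
That exhausts the simple backdoor paths. Count: 7.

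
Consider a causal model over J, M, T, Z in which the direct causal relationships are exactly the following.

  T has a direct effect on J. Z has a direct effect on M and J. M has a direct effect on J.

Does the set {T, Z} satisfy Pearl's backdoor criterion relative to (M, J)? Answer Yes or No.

Yes

Backdoor paths from M to J (paths whose first edge points into M):
  P1: M <- Z -> J
Condition 1 (no descendant of M in the set): holds — descendants of M are {J}; none are in {T, Z}.
Condition 2 (every backdoor path blocked by {T, Z}):
  P1: blocked at fork node Z ∈ conditioning set.
{T, Z} satisfies the backdoor criterion.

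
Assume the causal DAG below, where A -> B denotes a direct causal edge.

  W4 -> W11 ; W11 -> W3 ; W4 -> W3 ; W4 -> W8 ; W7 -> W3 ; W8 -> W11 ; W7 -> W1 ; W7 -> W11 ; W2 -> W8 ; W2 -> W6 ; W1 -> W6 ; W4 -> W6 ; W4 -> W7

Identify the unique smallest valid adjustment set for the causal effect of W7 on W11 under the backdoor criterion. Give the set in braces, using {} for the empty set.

{W4}

Variables eligible for adjustment (non-descendants of W7, excluding W7 and W11): {W2, W4, W8}.
Backdoor paths from W7 to W11:
  P1: W7 <- W4 -> W8 -> W11
  P2: W7 <- W4 -> W11
  P3: W7 <- W4 -> W3 <- W11
  P4: W7 <- W4 -> W6 <- W2 -> W8 -> W11
The empty set is not sufficient: P1 (W7 <- W4 -> W8 -> W11) has no collider blocking it and no conditioned non-collider, so it is open.
Try {W4}:
  P1: blocked at fork node W4 ∈ conditioning set.
  P2: blocked at fork node W4 ∈ conditioning set.
  P3: blocked at fork node W4 ∈ conditioning set.
  P4: blocked at fork node W4 ∈ conditioning set.
{W4} contains no descendant of W7 and blocks every backdoor path.
No other singleton works — e.g. {W2} leaves P1 open — so {W4} is the unique smallest valid adjustment set.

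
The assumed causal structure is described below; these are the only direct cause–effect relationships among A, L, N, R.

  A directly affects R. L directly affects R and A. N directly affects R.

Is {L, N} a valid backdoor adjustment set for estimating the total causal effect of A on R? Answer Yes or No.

Yes

Backdoor paths from A to R (paths whose first edge points into A):
  P1: A <- L -> R
Condition 1 (no descendant of A in the set): holds — descendants of A are {R}; none are in {L, N}.
Condition 2 (every backdoor path blocked by {L, N}):
  P1: blocked at fork node L ∈ conditioning set.
{L, N} satisfies the backdoor criterion.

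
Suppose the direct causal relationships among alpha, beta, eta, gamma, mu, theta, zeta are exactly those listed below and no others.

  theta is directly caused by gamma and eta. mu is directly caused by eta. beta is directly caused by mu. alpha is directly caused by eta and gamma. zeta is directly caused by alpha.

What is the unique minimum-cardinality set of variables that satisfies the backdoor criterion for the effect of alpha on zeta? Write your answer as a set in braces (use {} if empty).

{}

Variables eligible for adjustment (non-descendants of alpha, excluding alpha and zeta): {beta, eta, gamma, mu, theta}.
Backdoor paths from alpha to zeta:
  (none)
With no backdoor paths the empty set already satisfies the criterion, and it is trivially minimal.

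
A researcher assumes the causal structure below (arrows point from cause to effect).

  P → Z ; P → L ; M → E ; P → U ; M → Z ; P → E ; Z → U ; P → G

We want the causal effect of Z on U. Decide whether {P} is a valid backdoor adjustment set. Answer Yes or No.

Backdoor paths from Z to U (paths whose first edge points into Z):
  P1: Z <- P -> U
  P2: Z <- M -> E <- P -> U
Condition 1 (no descendant of Z in the set): holds — descendants of Z are {U}; none are in {P}.
Condition 2 (every backdoor path blocked by {P}):
  P1: blocked at fork node P ∈ conditioning set.
  P2: blocked at collider E (neither it nor any descendant is in the conditioning set).
{P} satisfies the backdoor criterion.

Yes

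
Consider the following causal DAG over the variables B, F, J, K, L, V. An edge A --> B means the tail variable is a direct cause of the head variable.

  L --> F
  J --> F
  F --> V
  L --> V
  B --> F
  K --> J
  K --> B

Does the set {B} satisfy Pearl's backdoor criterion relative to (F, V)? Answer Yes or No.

No

Backdoor paths from F to V (paths whose first edge points into F):
  P1: F <- L -> V
Condition 1 (no descendant of F in the set): holds — descendants of F are {V}; none are in {B}.
Condition 2 (every backdoor path blocked by {B}):
  P1: open — no interior node is in the conditioning set.
{B} does not satisfy the backdoor criterion.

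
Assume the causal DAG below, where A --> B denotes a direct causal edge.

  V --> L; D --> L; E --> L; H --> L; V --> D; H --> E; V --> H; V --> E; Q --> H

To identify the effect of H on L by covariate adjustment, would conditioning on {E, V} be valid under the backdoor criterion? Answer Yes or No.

No

Backdoor paths from H to L (paths whose first edge points into H):
  P1: H <- V -> D -> L
  P2: H <- V -> E -> L
  P3: H <- V -> L
Condition 1 (no descendant of H in the set): FAILS — E is a descendant of H.
Condition 2 (every backdoor path blocked by {E, V}):
  P1: blocked at fork node V ∈ conditioning set.
  P2: blocked at fork node V ∈ conditioning set.
  P3: blocked at fork node V ∈ conditioning set.
{E, V} does not satisfy the backdoor criterion.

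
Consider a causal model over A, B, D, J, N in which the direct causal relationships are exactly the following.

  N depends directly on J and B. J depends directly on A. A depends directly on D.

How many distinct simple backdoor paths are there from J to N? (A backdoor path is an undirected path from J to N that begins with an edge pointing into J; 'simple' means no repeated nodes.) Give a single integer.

0

A backdoor path from J to N is any simple undirected path whose first edge points into J (i.e. leaves J via a parent).
Parents of J: {A}.
No simple path from any parent of J reaches N without revisiting J, so there are no backdoor paths.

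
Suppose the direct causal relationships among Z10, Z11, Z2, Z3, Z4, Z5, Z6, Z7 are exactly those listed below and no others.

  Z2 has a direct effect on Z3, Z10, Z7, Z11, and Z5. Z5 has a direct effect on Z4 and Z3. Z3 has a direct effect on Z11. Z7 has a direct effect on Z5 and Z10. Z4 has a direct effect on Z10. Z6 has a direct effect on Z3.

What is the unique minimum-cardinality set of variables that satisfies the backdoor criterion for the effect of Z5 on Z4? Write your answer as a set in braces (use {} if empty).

{}

Variables eligible for adjustment (non-descendants of Z5, excluding Z5 and Z4): {Z2, Z6, Z7}.
Backdoor paths from Z5 to Z4:
  P1: Z5 <- Z2 -> Z7 -> Z10 <- Z4
  P2: Z5 <- Z2 -> Z10 <- Z4
  P3: Z5 <- Z7 <- Z2 -> Z10 <- Z4
  P4: Z5 <- Z7 -> Z10 <- Z4
Each backdoor path contains an unconditioned collider, so every path is already blocked with the empty conditioning set:
  P1: blocked at collider Z10 (neither it nor any descendant is in the conditioning set).
  P2: blocked at collider Z10 (neither it nor any descendant is in the conditioning set).
  P3: blocked at collider Z10 (neither it nor any descendant is in the conditioning set).
  P4: blocked at collider Z10 (neither it nor any descendant is in the conditioning set).
The empty set is therefore the unique smallest valid set.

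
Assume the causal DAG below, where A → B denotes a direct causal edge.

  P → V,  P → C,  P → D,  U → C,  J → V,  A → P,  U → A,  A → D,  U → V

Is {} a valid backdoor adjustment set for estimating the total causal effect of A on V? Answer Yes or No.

No

Backdoor paths from A to V (paths whose first edge points into A):
  P1: A <- U -> V
  P2: A <- U -> C <- P -> V
Condition 1 (no descendant of A in the set): holds — descendants of A are {C, D, P, V}; none are in {}.
Condition 2 (every backdoor path blocked by {}):
  P1: open — no interior node is in the conditioning set.
  P2: blocked at collider C (neither it nor any descendant is in the conditioning set).
{} does not satisfy the backdoor criterion.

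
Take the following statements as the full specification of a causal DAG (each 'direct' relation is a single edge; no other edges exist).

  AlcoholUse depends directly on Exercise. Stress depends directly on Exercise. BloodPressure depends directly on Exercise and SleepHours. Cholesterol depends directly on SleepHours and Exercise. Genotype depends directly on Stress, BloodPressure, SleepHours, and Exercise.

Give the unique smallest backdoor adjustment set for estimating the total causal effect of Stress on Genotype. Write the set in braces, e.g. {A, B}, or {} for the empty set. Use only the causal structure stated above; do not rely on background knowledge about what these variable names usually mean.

{Exercise}

Variables eligible for adjustment (non-descendants of Stress, excluding Stress and Genotype): {AlcoholUse, BloodPressure, Cholesterol, Exercise, SleepHours}.
Backdoor paths from Stress to Genotype:
  P1: Stress <- Exercise -> BloodPressure <- SleepHours -> Genotype
  P2: Stress <- Exercise -> BloodPressure -> Genotype
  P3: Stress <- Exercise -> Genotype
  P4: Stress <- Exercise -> Cholesterol <- SleepHours -> BloodPressure -> Genotype
  P5: Stress <- Exercise -> Cholesterol <- SleepHours -> Genotype
The empty set is not sufficient: P2 (Stress <- Exercise -> BloodPressure -> Genotype) has no collider blocking it and no conditioned non-collider, so it is open.
Try {Exercise}:
  P1: blocked at fork node Exercise ∈ conditioning set.
  P2: blocked at fork node Exercise ∈ conditioning set.
  P3: blocked at fork node Exercise ∈ conditioning set.
  P4: blocked at fork node Exercise ∈ conditioning set.
  P5: blocked at fork node Exercise ∈ conditioning set.
{Exercise} contains no descendant of Stress and blocks every backdoor path.
No other singleton works — e.g. {SleepHours} leaves P2 open — so {Exercise} is the unique smallest valid adjustment set.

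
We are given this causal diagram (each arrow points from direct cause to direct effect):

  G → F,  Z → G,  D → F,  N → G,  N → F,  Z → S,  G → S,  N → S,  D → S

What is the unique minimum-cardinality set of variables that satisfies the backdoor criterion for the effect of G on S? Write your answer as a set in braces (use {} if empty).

{N, Z}

Variables eligible for adjustment (non-descendants of G, excluding G and S): {D, N, Z}.
Backdoor paths from G to S:
  P1: G <- N -> F <- D -> S
  P2: G <- N -> S
  P3: G <- Z -> S
The empty set is not sufficient: P2 (G <- N -> S) has no collider blocking it and no conditioned non-collider, so it is open.
Try {N, Z}:
  P1: blocked at fork node N ∈ conditioning set.
  P2: blocked at fork node N ∈ conditioning set.
  P3: blocked at fork node Z ∈ conditioning set.
{N, Z} contains no descendant of G and blocks every backdoor path.
Every element of {N, Z} is needed (dropping N leaves P2 open; dropping Z leaves P3 open), so no proper subset is valid.
Among all size-2 subsets of the eligible variables, only {N, Z} blocks every backdoor path, so it is the unique smallest valid adjustment set.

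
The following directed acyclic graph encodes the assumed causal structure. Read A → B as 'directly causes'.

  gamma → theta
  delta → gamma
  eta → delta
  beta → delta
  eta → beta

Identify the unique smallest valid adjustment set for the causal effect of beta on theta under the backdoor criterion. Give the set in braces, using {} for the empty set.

{eta}

Variables eligible for adjustment (non-descendants of beta, excluding beta and theta): {eta}.
Backdoor paths from beta to theta:
  P1: beta <- eta -> delta -> gamma -> theta
The empty set is not sufficient: P1 (beta <- eta -> delta -> gamma -> theta) has no collider blocking it and no conditioned non-collider, so it is open.
Try {eta}:
  P1: blocked at fork node eta ∈ conditioning set.
{eta} contains no descendant of beta and blocks every backdoor path.
{eta} is the unique smallest valid adjustment set.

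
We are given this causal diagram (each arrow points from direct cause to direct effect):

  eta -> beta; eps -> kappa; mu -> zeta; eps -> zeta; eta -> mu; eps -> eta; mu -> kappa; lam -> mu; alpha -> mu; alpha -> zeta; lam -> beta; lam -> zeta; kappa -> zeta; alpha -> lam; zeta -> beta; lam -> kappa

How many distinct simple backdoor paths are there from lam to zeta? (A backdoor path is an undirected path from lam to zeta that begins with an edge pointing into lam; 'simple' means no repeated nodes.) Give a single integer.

A backdoor path from lam to zeta is any simple undirected path whose first edge points into lam (i.e. leaves lam via a parent).
Parents of lam: {alpha}.
Enumerating:
  P1: lam <- alpha -> mu <- eta <- eps -> kappa -> zeta
  P2: lam <- alpha -> mu <- eta <- eps -> zeta
  P3: lam <- alpha -> mu <- eta -> beta <- zeta
  P4: lam <- alpha -> mu -> kappa <- eps -> eta -> beta <- zeta
  P5: lam <- alpha -> mu -> kappa <- eps -> zeta
  P6: lam <- alpha -> mu -> kappa -> zeta
  P7: lam <- alpha -> mu -> zeta
  P8: lam <- alpha -> zeta
That exhausts the simple backdoor paths. Count: 8.

8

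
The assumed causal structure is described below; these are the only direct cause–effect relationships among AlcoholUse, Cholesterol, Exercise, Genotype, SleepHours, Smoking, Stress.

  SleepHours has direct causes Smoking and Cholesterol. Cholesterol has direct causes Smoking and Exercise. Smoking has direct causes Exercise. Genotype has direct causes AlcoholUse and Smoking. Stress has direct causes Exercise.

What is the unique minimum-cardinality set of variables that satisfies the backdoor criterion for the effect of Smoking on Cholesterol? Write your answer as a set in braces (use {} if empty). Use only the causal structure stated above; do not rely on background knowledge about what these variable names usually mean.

Variables eligible for adjustment (non-descendants of Smoking, excluding Smoking and Cholesterol): {AlcoholUse, Exercise, Stress}.
Backdoor paths from Smoking to Cholesterol:
  P1: Smoking <- Exercise -> Cholesterol
The empty set is not sufficient: P1 (Smoking <- Exercise -> Cholesterol) has no collider blocking it and no conditioned non-collider, so it is open.
Try {Exercise}:
  P1: blocked at fork node Exercise ∈ conditioning set.
{Exercise} contains no descendant of Smoking and blocks every backdoor path.
No other singleton works — e.g. {AlcoholUse} leaves P1 open — so {Exercise} is the unique smallest valid adjustment set.

{Exercise}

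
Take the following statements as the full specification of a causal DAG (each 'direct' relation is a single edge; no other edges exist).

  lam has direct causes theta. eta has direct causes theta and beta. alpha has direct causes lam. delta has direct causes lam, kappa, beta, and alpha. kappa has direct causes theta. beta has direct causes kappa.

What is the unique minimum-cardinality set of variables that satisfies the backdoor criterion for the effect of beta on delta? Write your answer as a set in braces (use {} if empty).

{kappa}

Variables eligible for adjustment (non-descendants of beta, excluding beta and delta): {alpha, kappa, lam, theta}.
Backdoor paths from beta to delta:
  P1: beta <- kappa <- theta -> lam -> alpha -> delta
  P2: beta <- kappa <- theta -> lam -> delta
  P3: beta <- kappa -> delta
The empty set is not sufficient: P1 (beta <- kappa <- theta -> lam -> alpha -> delta) has no collider blocking it and no conditioned non-collider, so it is open.
Try {kappa}:
  P1: blocked at chain node kappa ∈ conditioning set.
  P2: blocked at chain node kappa ∈ conditioning set.
  P3: blocked at fork node kappa ∈ conditioning set.
{kappa} contains no descendant of beta and blocks every backdoor path.
No other singleton works — e.g. {theta} leaves P3 open — so {kappa} is the unique smallest valid adjustment set.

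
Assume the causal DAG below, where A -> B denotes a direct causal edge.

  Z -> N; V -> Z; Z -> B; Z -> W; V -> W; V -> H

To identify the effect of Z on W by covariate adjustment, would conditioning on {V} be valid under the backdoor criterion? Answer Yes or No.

Backdoor paths from Z to W (paths whose first edge points into Z):
  P1: Z <- V -> W
Condition 1 (no descendant of Z in the set): holds — descendants of Z are {B, N, W}; none are in {V}.
Condition 2 (every backdoor path blocked by {V}):
  P1: blocked at fork node V ∈ conditioning set.
{V} satisfies the backdoor criterion.

Yes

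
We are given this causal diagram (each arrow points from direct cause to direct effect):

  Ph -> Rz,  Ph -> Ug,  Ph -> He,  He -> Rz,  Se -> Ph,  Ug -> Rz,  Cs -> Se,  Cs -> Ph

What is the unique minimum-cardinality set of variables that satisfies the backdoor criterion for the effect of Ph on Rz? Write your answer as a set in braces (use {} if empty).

Variables eligible for adjustment (non-descendants of Ph, excluding Ph and Rz): {Cs, Se}.
Backdoor paths from Ph to Rz:
  (none)
With no backdoor paths the empty set already satisfies the criterion, and it is trivially minimal.

{}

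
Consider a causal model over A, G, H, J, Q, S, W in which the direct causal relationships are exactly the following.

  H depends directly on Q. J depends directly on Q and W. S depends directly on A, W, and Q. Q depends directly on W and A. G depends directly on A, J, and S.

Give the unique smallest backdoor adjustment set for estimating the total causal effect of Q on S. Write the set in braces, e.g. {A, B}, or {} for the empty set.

Variables eligible for adjustment (non-descendants of Q, excluding Q and S): {A, W}.
Backdoor paths from Q to S:
  P1: Q <- W -> J -> G <- A -> S
  P2: Q <- W -> J -> G <- S
  P3: Q <- W -> S
  P4: Q <- A -> S
  P5: Q <- A -> G <- J <- W -> S
  P6: Q <- A -> G <- S
The empty set is not sufficient: P3 (Q <- W -> S) has no collider blocking it and no conditioned non-collider, so it is open.
Try {A, W}:
  P1: blocked at fork node W ∈ conditioning set.
  P2: blocked at fork node W ∈ conditioning set.
  P3: blocked at fork node W ∈ conditioning set.
  P4: blocked at fork node A ∈ conditioning set.
  P5: blocked at fork node A ∈ conditioning set.
  P6: blocked at fork node A ∈ conditioning set.
{A, W} contains no descendant of Q and blocks every backdoor path.
Every element of {A, W} is needed (dropping A leaves P4 open; dropping W leaves P3 open), so no proper subset is valid.
Among all size-2 subsets of the eligible variables, only {A, W} blocks every backdoor path, so it is the unique smallest valid adjustment set.

{A, W}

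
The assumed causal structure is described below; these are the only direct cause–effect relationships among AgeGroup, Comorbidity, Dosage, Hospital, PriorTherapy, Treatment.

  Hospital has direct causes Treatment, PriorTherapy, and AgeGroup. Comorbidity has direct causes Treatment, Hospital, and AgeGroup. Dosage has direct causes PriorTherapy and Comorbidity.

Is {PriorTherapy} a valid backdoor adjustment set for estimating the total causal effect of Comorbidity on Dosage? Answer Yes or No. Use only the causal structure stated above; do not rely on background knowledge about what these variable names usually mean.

Backdoor paths from Comorbidity to Dosage (paths whose first edge points into Comorbidity):
  P1: Comorbidity <- AgeGroup -> Hospital <- PriorTherapy -> Dosage
  P2: Comorbidity <- Treatment -> Hospital <- PriorTherapy -> Dosage
  P3: Comorbidity <- Hospital <- PriorTherapy -> Dosage
Condition 1 (no descendant of Comorbidity in the set): holds — descendants of Comorbidity are {Dosage}; none are in {PriorTherapy}.
Condition 2 (every backdoor path blocked by {PriorTherapy}):
  P1: blocked at collider Hospital (neither it nor any descendant is in the conditioning set).
  P2: blocked at collider Hospital (neither it nor any descendant is in the conditioning set).
  P3: blocked at fork node PriorTherapy ∈ conditioning set.
{PriorTherapy} satisfies the backdoor criterion.

Yes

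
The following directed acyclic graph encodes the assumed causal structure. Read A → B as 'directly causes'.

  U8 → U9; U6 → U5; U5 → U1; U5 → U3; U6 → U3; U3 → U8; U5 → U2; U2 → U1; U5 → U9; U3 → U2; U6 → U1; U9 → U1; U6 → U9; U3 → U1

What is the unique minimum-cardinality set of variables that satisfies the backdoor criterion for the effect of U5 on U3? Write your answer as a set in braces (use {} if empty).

{U6}

Variables eligible for adjustment (non-descendants of U5, excluding U5 and U3): {U6}.
Backdoor paths from U5 to U3:
  P1: U5 <- U6 -> U3
  P2: U5 <- U6 -> U9 <- U8 <- U3
  P3: U5 <- U6 -> U9 -> U1 <- U3
  P4: U5 <- U6 -> U9 -> U1 <- U2 <- U3
  P5: U5 <- U6 -> U1 <- U3
  P6: U5 <- U6 -> U1 <- U2 <- U3
  P7: U5 <- U6 -> U1 <- U9 <- U8 <- U3
The empty set is not sufficient: P1 (U5 <- U6 -> U3) has no collider blocking it and no conditioned non-collider, so it is open.
Try {U6}:
  P1: blocked at fork node U6 ∈ conditioning set.
  P2: blocked at fork node U6 ∈ conditioning set.
  P3: blocked at fork node U6 ∈ conditioning set.
  P4: blocked at fork node U6 ∈ conditioning set.
  P5: blocked at fork node U6 ∈ conditioning set.
  P6: blocked at fork node U6 ∈ conditioning set.
  P7: blocked at fork node U6 ∈ conditioning set.
{U6} contains no descendant of U5 and blocks every backdoor path.
{U6} is the unique smallest valid adjustment set.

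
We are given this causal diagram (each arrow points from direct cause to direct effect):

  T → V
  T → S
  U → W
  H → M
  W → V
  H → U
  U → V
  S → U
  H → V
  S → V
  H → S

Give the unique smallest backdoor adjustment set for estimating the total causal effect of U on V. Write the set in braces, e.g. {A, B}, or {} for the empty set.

{H, S}

Variables eligible for adjustment (non-descendants of U, excluding U and V): {H, M, S, T}.
Backdoor paths from U to V:
  P1: U <- H -> S <- T -> V
  P2: U <- H -> S -> V
  P3: U <- H -> V
  P4: U <- S <- H -> V
  P5: U <- S <- T -> V
  P6: U <- S -> V
The empty set is not sufficient: P2 (U <- H -> S -> V) has no collider blocking it and no conditioned non-collider, so it is open.
Try {H, S}:
  P1: blocked at fork node H ∈ conditioning set.
  P2: blocked at fork node H ∈ conditioning set.
  P3: blocked at fork node H ∈ conditioning set.
  P4: blocked at chain node S ∈ conditioning set.
  P5: blocked at chain node S ∈ conditioning set.
  P6: blocked at fork node S ∈ conditioning set.
{H, S} contains no descendant of U and blocks every backdoor path.
Every element of {H, S} is needed (dropping H leaves P1 open; dropping S leaves P5 open), so no proper subset is valid.
Among all size-2 subsets of the eligible variables, only {H, S} blocks every backdoor path, so it is the unique smallest valid adjustment set.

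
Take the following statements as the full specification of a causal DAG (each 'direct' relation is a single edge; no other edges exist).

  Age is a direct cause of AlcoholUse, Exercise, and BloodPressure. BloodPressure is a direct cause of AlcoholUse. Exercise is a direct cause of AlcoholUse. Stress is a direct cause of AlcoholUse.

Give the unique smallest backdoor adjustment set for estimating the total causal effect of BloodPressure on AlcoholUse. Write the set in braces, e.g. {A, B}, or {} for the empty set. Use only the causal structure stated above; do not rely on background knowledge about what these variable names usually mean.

{Age}

Variables eligible for adjustment (non-descendants of BloodPressure, excluding BloodPressure and AlcoholUse): {Age, Exercise, Stress}.
Backdoor paths from BloodPressure to AlcoholUse:
  P1: BloodPressure <- Age -> Exercise -> AlcoholUse
  P2: BloodPressure <- Age -> AlcoholUse
The empty set is not sufficient: P1 (BloodPressure <- Age -> Exercise -> AlcoholUse) has no collider blocking it and no conditioned non-collider, so it is open.
Try {Age}:
  P1: blocked at fork node Age ∈ conditioning set.
  P2: blocked at fork node Age ∈ conditioning set.
{Age} contains no descendant of BloodPressure and blocks every backdoor path.
No other singleton works — e.g. {Exercise} leaves P2 open — so {Age} is the unique smallest valid adjustment set.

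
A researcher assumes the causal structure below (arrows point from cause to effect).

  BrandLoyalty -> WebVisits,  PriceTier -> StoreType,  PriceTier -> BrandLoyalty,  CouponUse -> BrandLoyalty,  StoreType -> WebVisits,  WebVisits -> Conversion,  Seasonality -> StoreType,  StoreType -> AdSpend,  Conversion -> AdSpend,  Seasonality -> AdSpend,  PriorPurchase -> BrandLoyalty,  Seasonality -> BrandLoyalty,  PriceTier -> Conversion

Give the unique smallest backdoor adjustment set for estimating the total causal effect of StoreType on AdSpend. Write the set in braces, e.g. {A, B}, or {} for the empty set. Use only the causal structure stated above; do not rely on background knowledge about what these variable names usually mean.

{PriceTier, Seasonality}

Variables eligible for adjustment (non-descendants of StoreType, excluding StoreType and AdSpend): {BrandLoyalty, CouponUse, PriceTier, PriorPurchase, Seasonality}.
Backdoor paths from StoreType to AdSpend:
  P1: StoreType <- Seasonality -> BrandLoyalty <- PriceTier -> Conversion -> AdSpend
  P2: StoreType <- Seasonality -> BrandLoyalty -> WebVisits -> Conversion -> AdSpend
  P3: StoreType <- Seasonality -> AdSpend
  P4: StoreType <- PriceTier -> BrandLoyalty <- Seasonality -> AdSpend
  P5: StoreType <- PriceTier -> BrandLoyalty -> WebVisits -> Conversion -> AdSpend
  P6: StoreType <- PriceTier -> Conversion <- WebVisits <- BrandLoyalty <- Seasonality -> AdSpend
  P7: StoreType <- PriceTier -> Conversion -> AdSpend
The empty set is not sufficient: P2 (StoreType <- Seasonality -> BrandLoyalty -> WebVisits -> Conversion -> AdSpend) has no collider blocking it and no conditioned non-collider, so it is open.
Try {PriceTier, Seasonality}:
  P1: blocked at fork node Seasonality ∈ conditioning set.
  P2: blocked at fork node Seasonality ∈ conditioning set.
  P3: blocked at fork node Seasonality ∈ conditioning set.
  P4: blocked at fork node PriceTier ∈ conditioning set.
  P5: blocked at fork node PriceTier ∈ conditioning set.
  P6: blocked at fork node PriceTier ∈ conditioning set.
  P7: blocked at fork node PriceTier ∈ conditioning set.
{PriceTier, Seasonality} contains no descendant of StoreType and blocks every backdoor path.
Every element of {PriceTier, Seasonality} is needed (dropping PriceTier leaves P5 open; dropping Seasonality leaves P2 open), so no proper subset is valid.
Among all size-2 subsets of the eligible variables, only {PriceTier, Seasonality} blocks every backdoor path, so it is the unique smallest valid adjustment set.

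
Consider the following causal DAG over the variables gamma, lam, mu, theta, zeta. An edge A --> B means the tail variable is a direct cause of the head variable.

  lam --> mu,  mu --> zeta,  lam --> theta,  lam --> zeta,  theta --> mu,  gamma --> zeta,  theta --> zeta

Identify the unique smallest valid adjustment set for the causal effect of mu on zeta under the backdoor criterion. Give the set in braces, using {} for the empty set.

{lam, theta}

Variables eligible for adjustment (non-descendants of mu, excluding mu and zeta): {gamma, lam, theta}.
Backdoor paths from mu to zeta:
  P1: mu <- lam -> theta -> zeta
  P2: mu <- lam -> zeta
  P3: mu <- theta <- lam -> zeta
  P4: mu <- theta -> zeta
The empty set is not sufficient: P1 (mu <- lam -> theta -> zeta) has no collider blocking it and no conditioned non-collider, so it is open.
Try {lam, theta}:
  P1: blocked at fork node lam ∈ conditioning set.
  P2: blocked at fork node lam ∈ conditioning set.
  P3: blocked at chain node theta ∈ conditioning set.
  P4: blocked at fork node theta ∈ conditioning set.
{lam, theta} contains no descendant of mu and blocks every backdoor path.
Every element of {lam, theta} is needed (dropping lam leaves P2 open; dropping theta leaves P4 open), so no proper subset is valid.
Among all size-2 subsets of the eligible variables, only {lam, theta} blocks every backdoor path, so it is the unique smallest valid adjustment set.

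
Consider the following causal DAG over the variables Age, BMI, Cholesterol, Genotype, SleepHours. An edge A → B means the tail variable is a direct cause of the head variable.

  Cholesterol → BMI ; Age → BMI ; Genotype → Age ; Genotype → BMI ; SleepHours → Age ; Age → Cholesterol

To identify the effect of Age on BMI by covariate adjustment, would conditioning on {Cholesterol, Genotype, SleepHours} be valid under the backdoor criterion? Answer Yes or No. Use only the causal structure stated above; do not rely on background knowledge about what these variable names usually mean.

No

Backdoor paths from Age to BMI (paths whose first edge points into Age):
  P1: Age <- Genotype -> BMI
Condition 1 (no descendant of Age in the set): FAILS — Cholesterol is a descendant of Age.
Condition 2 (every backdoor path blocked by {Cholesterol, Genotype, SleepHours}):
  P1: blocked at fork node Genotype ∈ conditioning set.
{Cholesterol, Genotype, SleepHours} does not satisfy the backdoor criterion.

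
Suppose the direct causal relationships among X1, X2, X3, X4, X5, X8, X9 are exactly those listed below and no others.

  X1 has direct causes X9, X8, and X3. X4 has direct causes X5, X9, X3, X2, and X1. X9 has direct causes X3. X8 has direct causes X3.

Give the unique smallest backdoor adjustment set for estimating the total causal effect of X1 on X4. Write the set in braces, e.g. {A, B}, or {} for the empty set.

{X3, X9}

Variables eligible for adjustment (non-descendants of X1, excluding X1 and X4): {X2, X3, X5, X8, X9}.
Backdoor paths from X1 to X4:
  P1: X1 <- X3 -> X9 -> X4
  P2: X1 <- X3 -> X4
  P3: X1 <- X9 <- X3 -> X4
  P4: X1 <- X9 -> X4
  P5: X1 <- X8 <- X3 -> X9 -> X4
  P6: X1 <- X8 <- X3 -> X4
The empty set is not sufficient: P1 (X1 <- X3 -> X9 -> X4) has no collider blocking it and no conditioned non-collider, so it is open.
Try {X3, X9}:
  P1: blocked at fork node X3 ∈ conditioning set.
  P2: blocked at fork node X3 ∈ conditioning set.
  P3: blocked at chain node X9 ∈ conditioning set.
  P4: blocked at fork node X9 ∈ conditioning set.
  P5: blocked at fork node X3 ∈ conditioning set.
  P6: blocked at fork node X3 ∈ conditioning set.
{X3, X9} contains no descendant of X1 and blocks every backdoor path.
Every element of {X3, X9} is needed (dropping X3 leaves P2 open; dropping X9 leaves P4 open), so no proper subset is valid.
Among all size-2 subsets of the eligible variables, only {X3, X9} blocks every backdoor path, so it is the unique smallest valid adjustment set.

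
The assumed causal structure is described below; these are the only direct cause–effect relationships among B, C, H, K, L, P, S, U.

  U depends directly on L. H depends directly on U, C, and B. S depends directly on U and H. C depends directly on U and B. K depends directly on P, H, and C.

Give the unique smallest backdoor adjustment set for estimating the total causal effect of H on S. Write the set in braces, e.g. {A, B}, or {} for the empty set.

{U}

Variables eligible for adjustment (non-descendants of H, excluding H and S): {B, C, L, P, U}.
Backdoor paths from H to S:
  P1: H <- B -> C <- U -> S
  P2: H <- U -> S
  P3: H <- C <- U -> S
The empty set is not sufficient: P2 (H <- U -> S) has no collider blocking it and no conditioned non-collider, so it is open.
Try {U}:
  P1: blocked at collider C (neither it nor any descendant is in the conditioning set).
  P2: blocked at fork node U ∈ conditioning set.
  P3: blocked at fork node U ∈ conditioning set.
{U} contains no descendant of H and blocks every backdoor path.
No other singleton works — e.g. {B} leaves P2 open — so {U} is the unique smallest valid adjustment set.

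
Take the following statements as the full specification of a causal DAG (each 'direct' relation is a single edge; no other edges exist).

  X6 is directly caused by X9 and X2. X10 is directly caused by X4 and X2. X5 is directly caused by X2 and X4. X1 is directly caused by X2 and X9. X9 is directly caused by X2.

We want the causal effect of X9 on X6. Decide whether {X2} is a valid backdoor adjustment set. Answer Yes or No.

Yes

Backdoor paths from X9 to X6 (paths whose first edge points into X9):
  P1: X9 <- X2 -> X6
Condition 1 (no descendant of X9 in the set): holds — descendants of X9 are {X1, X6}; none are in {X2}.
Condition 2 (every backdoor path blocked by {X2}):
  P1: blocked at fork node X2 ∈ conditioning set.
{X2} satisfies the backdoor criterion.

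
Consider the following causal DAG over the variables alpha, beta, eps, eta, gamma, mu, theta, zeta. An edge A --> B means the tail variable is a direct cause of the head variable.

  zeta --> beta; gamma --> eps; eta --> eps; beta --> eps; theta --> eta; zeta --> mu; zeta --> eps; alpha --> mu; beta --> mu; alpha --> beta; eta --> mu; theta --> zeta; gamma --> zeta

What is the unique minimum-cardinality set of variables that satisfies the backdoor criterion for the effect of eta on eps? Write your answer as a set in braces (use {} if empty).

{theta}

Variables eligible for adjustment (non-descendants of eta, excluding eta and eps): {alpha, beta, gamma, theta, zeta}.
Backdoor paths from eta to eps:
  P1: eta <- theta -> zeta <- gamma -> eps
  P2: eta <- theta -> zeta -> beta -> eps
  P3: eta <- theta -> zeta -> eps
  P4: eta <- theta -> zeta -> mu <- alpha -> beta -> eps
  P5: eta <- theta -> zeta -> mu <- beta -> eps
The empty set is not sufficient: P2 (eta <- theta -> zeta -> beta -> eps) has no collider blocking it and no conditioned non-collider, so it is open.
Try {theta}:
  P1: blocked at fork node theta ∈ conditioning set.
  P2: blocked at fork node theta ∈ conditioning set.
  P3: blocked at fork node theta ∈ conditioning set.
  P4: blocked at fork node theta ∈ conditioning set.
  P5: blocked at fork node theta ∈ conditioning set.
{theta} contains no descendant of eta and blocks every backdoor path.
No other singleton works — e.g. {gamma} leaves P2 open — so {theta} is the unique smallest valid adjustment set.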